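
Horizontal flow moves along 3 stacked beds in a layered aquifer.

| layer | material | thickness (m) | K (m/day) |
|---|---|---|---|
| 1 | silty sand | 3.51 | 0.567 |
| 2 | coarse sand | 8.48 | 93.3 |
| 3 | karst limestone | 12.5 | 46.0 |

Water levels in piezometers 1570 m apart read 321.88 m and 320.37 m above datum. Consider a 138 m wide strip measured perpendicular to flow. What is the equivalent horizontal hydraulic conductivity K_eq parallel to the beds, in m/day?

55.9

Flow is parallel to layering, so each bed carries its own Darcy discharge and the transmissivities add.
Σ(K_i·b_i) = 0.567×3.51 + 93.3×8.48 + 46.0×12.5 = 1368 m²/day.
Total thickness b = 24.49 m, so K_eq = Σ(K_i·b_i)/b = 55.87 m/day.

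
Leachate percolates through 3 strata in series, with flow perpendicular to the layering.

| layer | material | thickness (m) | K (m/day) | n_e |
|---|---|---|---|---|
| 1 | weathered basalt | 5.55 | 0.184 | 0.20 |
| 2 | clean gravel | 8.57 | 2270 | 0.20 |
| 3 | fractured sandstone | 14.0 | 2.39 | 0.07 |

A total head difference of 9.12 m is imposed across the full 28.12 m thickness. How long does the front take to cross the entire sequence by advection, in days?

With flow normal to the layers, continuity requires the same specific discharge q through every layer.
Σ(b_i/K_i) = 5.55/0.184 + 8.57/2270 + 14.0/2.39 = 36.02 d.
q = Δh / Σ(b_i/K_i) = 9.12 / 36.02 = 0.2532 m/day.
In each layer the seepage velocity is v_i = q/n_i, so the layer transit time is t_i = b_i·n_i / q:
  layer 1 (weathered basalt): t_1 = 5.55 × 0.20 / 0.2532 = 4.385 d
  layer 2 (clean gravel): t_2 = 8.57 × 0.20 / 0.2532 = 6.770 d
  layer 3 (fractured sandstone): t_3 = 14.0 × 0.07 / 0.2532 = 3.871 d
Total t = Σ t_i = 15.03 days.

15.0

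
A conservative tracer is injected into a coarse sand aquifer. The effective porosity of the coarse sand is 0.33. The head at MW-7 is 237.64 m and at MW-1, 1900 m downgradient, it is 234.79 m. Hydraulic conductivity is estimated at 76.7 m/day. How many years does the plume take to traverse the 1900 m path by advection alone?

14.9

Hydraulic gradient i = (237.64 − 234.79) / 1900 = 2.85 / 1900 = 0.001500.
Darcy flux q = K · i = 76.70 × 0.001500 = 0.1151 m/day.
Seepage velocity v = q / n_e = 0.1151 / 0.33 = 0.3486 m/day.
Travel time t = L / v = 1900 / 0.3486 = 5450 days = 14.92 years.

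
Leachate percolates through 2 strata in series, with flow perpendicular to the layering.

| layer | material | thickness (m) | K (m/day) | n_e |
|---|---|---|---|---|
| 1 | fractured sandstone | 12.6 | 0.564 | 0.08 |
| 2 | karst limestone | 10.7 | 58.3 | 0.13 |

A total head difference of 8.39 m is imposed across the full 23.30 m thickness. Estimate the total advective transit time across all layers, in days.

With flow normal to the layers, continuity requires the same specific discharge q through every layer.
Σ(b_i/K_i) = 12.6/0.564 + 10.7/58.3 = 22.52 d.
q = Δh / Σ(b_i/K_i) = 8.39 / 22.52 = 0.3725 m/day.
In each layer the seepage velocity is v_i = q/n_i, so the layer transit time is t_i = b_i·n_i / q:
  layer 1 (fractured sandstone): t_1 = 12.6 × 0.08 / 0.3725 = 2.706 d
  layer 2 (karst limestone): t_2 = 10.7 × 0.13 / 0.3725 = 3.734 d
Total t = Σ t_i = 6.440 days.

6.44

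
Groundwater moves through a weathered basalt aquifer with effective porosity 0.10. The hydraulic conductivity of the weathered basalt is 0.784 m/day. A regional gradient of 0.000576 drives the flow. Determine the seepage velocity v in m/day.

Hydraulic gradient i = 0.000576.
Darcy flux q = K · i = 0.7840 × 0.0005760 = 0.0004516 m/day.
Seepage velocity v = q / n_e = 0.0004516 / 0.10 = 0.004516 m/day.

0.00452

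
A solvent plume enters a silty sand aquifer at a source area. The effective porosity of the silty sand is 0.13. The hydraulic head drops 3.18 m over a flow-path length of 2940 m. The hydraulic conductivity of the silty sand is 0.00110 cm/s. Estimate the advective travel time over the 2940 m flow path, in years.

Convert K: 0.00110 cm/s × 864 = 0.9504 m/day.
Hydraulic gradient i = Δh / L = 3.18 / 2940 = 0.001082.
Darcy flux q = K · i = 0.9504 × 0.001082 = 0.001028 m/day.
Seepage velocity v = q / n_e = 0.001028 / 0.13 = 0.007908 m/day.
Travel time t = L / v = 2940 / 0.007908 = 3.718e+05 days = 1018 years.

1020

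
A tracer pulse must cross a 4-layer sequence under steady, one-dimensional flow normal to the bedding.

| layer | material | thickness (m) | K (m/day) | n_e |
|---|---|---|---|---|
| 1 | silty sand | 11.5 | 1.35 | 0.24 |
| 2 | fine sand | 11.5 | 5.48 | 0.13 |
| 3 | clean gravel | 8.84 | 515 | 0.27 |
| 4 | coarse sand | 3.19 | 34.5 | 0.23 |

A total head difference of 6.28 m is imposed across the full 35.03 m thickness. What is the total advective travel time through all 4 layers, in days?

12.6

With flow normal to the layers, continuity requires the same specific discharge q through every layer.
Σ(b_i/K_i) = 11.5/1.35 + 11.5/5.48 + 8.84/515 + 3.19/34.5 = 10.73 d.
q = Δh / Σ(b_i/K_i) = 6.28 / 10.73 = 0.5855 m/day.
In each layer the seepage velocity is v_i = q/n_i, so the layer transit time is t_i = b_i·n_i / q:
  layer 1 (silty sand): t_1 = 11.5 × 0.24 / 0.5855 = 4.714 d
  layer 2 (fine sand): t_2 = 11.5 × 0.13 / 0.5855 = 2.554 d
  layer 3 (clean gravel): t_3 = 8.84 × 0.27 / 0.5855 = 4.077 d
  layer 4 (coarse sand): t_4 = 3.19 × 0.23 / 0.5855 = 1.253 d
Total t = Σ t_i = 12.60 days.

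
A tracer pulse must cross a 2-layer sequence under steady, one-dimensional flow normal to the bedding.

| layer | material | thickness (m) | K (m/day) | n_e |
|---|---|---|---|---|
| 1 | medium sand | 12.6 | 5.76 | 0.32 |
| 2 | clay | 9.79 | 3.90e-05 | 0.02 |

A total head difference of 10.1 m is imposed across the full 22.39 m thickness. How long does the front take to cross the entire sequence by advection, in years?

With flow normal to the layers, continuity requires the same specific discharge q through every layer.
Σ(b_i/K_i) = 12.6/5.76 + 9.79/3.90e-05 = 2.510e+05 d.
q = Δh / Σ(b_i/K_i) = 10.1 / 2.510e+05 = 4.023e-05 m/day.
In each layer the seepage velocity is v_i = q/n_i, so the layer transit time is t_i = b_i·n_i / q:
  layer 1 (medium sand): t_1 = 12.6 × 0.32 / 4.023e-05 = 1.002e+05 d
  layer 2 (clay): t_2 = 9.79 × 0.02 / 4.023e-05 = 4866 d
Total t = Σ t_i = 1.051e+05 days = 287.7 years.

288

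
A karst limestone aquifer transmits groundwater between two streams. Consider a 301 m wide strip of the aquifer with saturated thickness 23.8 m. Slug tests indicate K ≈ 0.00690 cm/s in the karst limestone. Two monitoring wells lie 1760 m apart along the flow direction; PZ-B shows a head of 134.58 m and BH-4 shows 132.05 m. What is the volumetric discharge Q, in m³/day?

61.4

Convert K: 0.00690 cm/s × 864 = 5.962 m/day.
Cross-sectional area A = 301 × 23.8 = 7164 m².
Hydraulic gradient i = (134.58 − 132.05) / 1760 = 2.53 / 1760 = 0.001437.
Darcy's law: Q = K · A · i = 5.962 × 7164 × 0.001437 = 61.39 m³/day.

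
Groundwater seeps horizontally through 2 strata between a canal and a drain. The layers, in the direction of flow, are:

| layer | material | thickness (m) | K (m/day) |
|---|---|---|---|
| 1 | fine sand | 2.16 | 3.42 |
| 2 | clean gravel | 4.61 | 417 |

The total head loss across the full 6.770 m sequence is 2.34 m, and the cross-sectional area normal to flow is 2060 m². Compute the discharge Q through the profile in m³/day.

Flow is perpendicular to layering, so the layers act in series and the equivalent K is the thickness-weighted harmonic mean.
Total thickness L = 2.16 + 4.61 = 6.770 m.
Σ(b_i/K_i) = 2.16/3.42 + 4.61/417 = 0.6426 d.
K_eq = L / Σ(b_i/K_i) = 6.770 / 0.6426 = 10.53 m/day.
Q = K_eq · A · (Δh/L) = 10.53 × 2060 × (2.34/6.770) = 7501 m³/day.

7500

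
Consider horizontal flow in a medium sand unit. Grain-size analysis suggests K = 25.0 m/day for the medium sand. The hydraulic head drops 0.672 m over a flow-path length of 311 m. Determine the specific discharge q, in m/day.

0.0540

Hydraulic gradient i = Δh / L = 0.672 / 311 = 0.002161.
Specific discharge q = K · i = 25.00 × 0.002161 = 0.05402 m/day.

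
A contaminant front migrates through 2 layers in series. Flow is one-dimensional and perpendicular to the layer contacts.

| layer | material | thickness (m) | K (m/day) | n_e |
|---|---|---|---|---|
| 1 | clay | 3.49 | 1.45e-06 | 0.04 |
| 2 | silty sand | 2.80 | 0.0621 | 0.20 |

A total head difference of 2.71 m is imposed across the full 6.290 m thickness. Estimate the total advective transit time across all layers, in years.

1700

With flow normal to the layers, continuity requires the same specific discharge q through every layer.
Σ(b_i/K_i) = 3.49/1.45e-06 + 2.80/0.0621 = 2.407e+06 d.
q = Δh / Σ(b_i/K_i) = 2.71 / 2.407e+06 = 1.126e-06 m/day.
In each layer the seepage velocity is v_i = q/n_i, so the layer transit time is t_i = b_i·n_i / q:
  layer 1 (clay): t_1 = 3.49 × 0.04 / 1.126e-06 = 1.240e+05 d
  layer 2 (silty sand): t_2 = 2.80 × 0.20 / 1.126e-06 = 4.974e+05 d
Total t = Σ t_i = 6.214e+05 days = 1701 years.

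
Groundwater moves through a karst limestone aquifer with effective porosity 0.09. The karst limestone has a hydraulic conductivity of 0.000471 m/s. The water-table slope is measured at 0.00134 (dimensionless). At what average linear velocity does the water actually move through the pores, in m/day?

0.606

Convert K: 0.000471 m/s × 86400 = 40.69 m/day.
Hydraulic gradient i = 0.00134.
Darcy flux q = K · i = 40.69 × 0.001340 = 0.05453 m/day.
Seepage velocity v = q / n_e = 0.05453 / 0.09 = 0.6059 m/day.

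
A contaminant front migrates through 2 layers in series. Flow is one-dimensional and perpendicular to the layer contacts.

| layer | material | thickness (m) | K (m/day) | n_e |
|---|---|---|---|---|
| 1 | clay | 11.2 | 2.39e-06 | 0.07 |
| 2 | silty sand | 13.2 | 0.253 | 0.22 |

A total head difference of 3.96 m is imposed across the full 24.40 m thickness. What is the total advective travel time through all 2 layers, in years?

11900

With flow normal to the layers, continuity requires the same specific discharge q through every layer.
Σ(b_i/K_i) = 11.2/2.39e-06 + 13.2/0.253 = 4.686e+06 d.
q = Δh / Σ(b_i/K_i) = 3.96 / 4.686e+06 = 8.450e-07 m/day.
In each layer the seepage velocity is v_i = q/n_i, so the layer transit time is t_i = b_i·n_i / q:
  layer 1 (clay): t_1 = 11.2 × 0.07 / 8.450e-07 = 9.278e+05 d
  layer 2 (silty sand): t_2 = 13.2 × 0.22 / 8.450e-07 = 3.437e+06 d
Total t = Σ t_i = 4.364e+06 days = 11949 years.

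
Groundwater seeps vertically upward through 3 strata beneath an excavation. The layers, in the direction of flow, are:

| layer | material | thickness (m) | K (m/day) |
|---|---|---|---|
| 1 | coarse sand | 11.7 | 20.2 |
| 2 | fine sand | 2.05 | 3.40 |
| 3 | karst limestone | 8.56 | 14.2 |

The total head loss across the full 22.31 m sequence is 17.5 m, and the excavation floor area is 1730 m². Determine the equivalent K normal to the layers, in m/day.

12.5

Flow is perpendicular to layering, so the layers act in series and the equivalent K is the thickness-weighted harmonic mean.
Total thickness L = 11.7 + 2.05 + 8.56 = 22.31 m.
Σ(b_i/K_i) = 11.7/20.2 + 2.05/3.40 + 8.56/14.2 = 1.785 d.
K_eq = L / Σ(b_i/K_i) = 22.31 / 1.785 = 12.50 m/day.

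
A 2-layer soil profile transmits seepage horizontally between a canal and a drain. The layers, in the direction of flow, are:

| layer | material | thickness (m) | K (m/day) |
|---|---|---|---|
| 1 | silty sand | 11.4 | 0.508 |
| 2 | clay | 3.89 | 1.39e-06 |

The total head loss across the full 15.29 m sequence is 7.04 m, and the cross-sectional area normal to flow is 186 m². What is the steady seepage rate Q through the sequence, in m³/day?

0.000468

Flow is perpendicular to layering, so the layers act in series and the equivalent K is the thickness-weighted harmonic mean.
Total thickness L = 11.4 + 3.89 = 15.29 m.
Σ(b_i/K_i) = 11.4/0.508 + 3.89/1.39e-06 = 2.799e+06 d.
K_eq = L / Σ(b_i/K_i) = 15.29 / 2.799e+06 = 5.463e-06 m/day.
Q = K_eq · A · (Δh/L) = 5.463e-06 × 186 × (7.04/15.29) = 0.0004679 m³/day.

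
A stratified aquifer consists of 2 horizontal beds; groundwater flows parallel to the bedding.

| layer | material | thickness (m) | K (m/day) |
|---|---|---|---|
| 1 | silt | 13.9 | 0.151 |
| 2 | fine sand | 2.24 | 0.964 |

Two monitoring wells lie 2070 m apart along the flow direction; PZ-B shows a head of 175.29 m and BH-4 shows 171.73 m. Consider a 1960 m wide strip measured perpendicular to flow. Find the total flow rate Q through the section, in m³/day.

14.4

Flow is parallel to layering, so each bed carries its own Darcy discharge and the transmissivities add.
Σ(K_i·b_i) = 0.151×13.9 + 0.964×2.24 = 4.258 m²/day.
Hydraulic gradient i = (175.29 − 171.73) / 2070 = 3.56 / 2070 = 0.001720.
Q = Σ(K_i·b_i) · W · i = 4.258 × 1960 × 0.001720 = 14.35 m³/day.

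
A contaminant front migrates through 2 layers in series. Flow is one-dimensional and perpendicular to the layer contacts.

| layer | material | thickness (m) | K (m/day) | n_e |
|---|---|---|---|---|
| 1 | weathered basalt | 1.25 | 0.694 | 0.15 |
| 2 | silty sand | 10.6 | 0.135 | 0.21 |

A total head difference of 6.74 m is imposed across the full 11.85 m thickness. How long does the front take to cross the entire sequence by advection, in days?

With flow normal to the layers, continuity requires the same specific discharge q through every layer.
Σ(b_i/K_i) = 1.25/0.694 + 10.6/0.135 = 80.32 d.
q = Δh / Σ(b_i/K_i) = 6.74 / 80.32 = 0.08391 m/day.
In each layer the seepage velocity is v_i = q/n_i, so the layer transit time is t_i = b_i·n_i / q:
  layer 1 (weathered basalt): t_1 = 1.25 × 0.15 / 0.08391 = 2.234 d
  layer 2 (silty sand): t_2 = 10.6 × 0.21 / 0.08391 = 26.53 d
Total t = Σ t_i = 28.76 days.

28.8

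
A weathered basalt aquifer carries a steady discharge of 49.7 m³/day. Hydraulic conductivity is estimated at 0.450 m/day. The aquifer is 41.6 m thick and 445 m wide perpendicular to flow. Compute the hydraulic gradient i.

0.00597

Cross-sectional area A = 445 × 41.6 = 18512 m².
From Q = K·A·i, i = Q / (K·A) = 49.7 / (0.4500 × 18512) = 0.005966.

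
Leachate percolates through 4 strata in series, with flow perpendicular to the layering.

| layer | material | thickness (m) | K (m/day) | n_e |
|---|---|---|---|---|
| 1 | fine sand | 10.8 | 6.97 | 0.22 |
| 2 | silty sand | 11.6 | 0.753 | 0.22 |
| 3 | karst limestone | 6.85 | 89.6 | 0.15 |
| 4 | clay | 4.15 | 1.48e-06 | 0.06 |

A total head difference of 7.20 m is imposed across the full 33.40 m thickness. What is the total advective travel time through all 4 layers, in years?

6620

With flow normal to the layers, continuity requires the same specific discharge q through every layer.
Σ(b_i/K_i) = 10.8/6.97 + 11.6/0.753 + 6.85/89.6 + 4.15/1.48e-06 = 2.804e+06 d.
q = Δh / Σ(b_i/K_i) = 7.20 / 2.804e+06 = 2.568e-06 m/day.
In each layer the seepage velocity is v_i = q/n_i, so the layer transit time is t_i = b_i·n_i / q:
  layer 1 (fine sand): t_1 = 10.8 × 0.22 / 2.568e-06 = 9.253e+05 d
  layer 2 (silty sand): t_2 = 11.6 × 0.22 / 2.568e-06 = 9.939e+05 d
  layer 3 (karst limestone): t_3 = 6.85 × 0.15 / 2.568e-06 = 4.002e+05 d
  layer 4 (clay): t_4 = 4.15 × 0.06 / 2.568e-06 = 96974 d
Total t = Σ t_i = 2.416e+06 days = 6616 years.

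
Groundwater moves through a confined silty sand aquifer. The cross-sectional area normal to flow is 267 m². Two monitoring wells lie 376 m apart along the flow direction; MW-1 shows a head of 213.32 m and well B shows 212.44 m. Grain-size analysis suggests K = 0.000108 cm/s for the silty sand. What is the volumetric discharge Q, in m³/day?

0.0583

Convert K: 0.000108 cm/s × 864 = 0.09331 m/day.
Hydraulic gradient i = (213.32 − 212.44) / 376 = 0.88 / 376 = 0.002340.
Darcy's law: Q = K · A · i = 0.09331 × 267.0 × 0.002340 = 0.05831 m³/day.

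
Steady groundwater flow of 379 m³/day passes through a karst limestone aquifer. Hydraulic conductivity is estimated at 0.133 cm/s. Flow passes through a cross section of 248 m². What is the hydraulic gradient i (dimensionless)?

Convert K: 0.133 cm/s × 864 = 114.9 m/day.
From Q = K·A·i, i = Q / (K·A) = 379 / (114.9 × 248.0) = 0.01330.

0.0133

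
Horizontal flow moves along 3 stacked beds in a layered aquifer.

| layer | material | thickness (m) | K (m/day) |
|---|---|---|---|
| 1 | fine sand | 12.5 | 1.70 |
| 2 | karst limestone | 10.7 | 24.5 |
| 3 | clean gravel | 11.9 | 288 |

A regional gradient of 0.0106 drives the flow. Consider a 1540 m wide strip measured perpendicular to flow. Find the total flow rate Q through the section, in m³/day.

60600

Flow is parallel to layering, so each bed carries its own Darcy discharge and the transmissivities add.
Σ(K_i·b_i) = 1.70×12.5 + 24.5×10.7 + 288×11.9 = 3711 m²/day.
Hydraulic gradient i = 0.0106.
Q = Σ(K_i·b_i) · W · i = 3711 × 1540 × 0.01060 = 60572 m³/day.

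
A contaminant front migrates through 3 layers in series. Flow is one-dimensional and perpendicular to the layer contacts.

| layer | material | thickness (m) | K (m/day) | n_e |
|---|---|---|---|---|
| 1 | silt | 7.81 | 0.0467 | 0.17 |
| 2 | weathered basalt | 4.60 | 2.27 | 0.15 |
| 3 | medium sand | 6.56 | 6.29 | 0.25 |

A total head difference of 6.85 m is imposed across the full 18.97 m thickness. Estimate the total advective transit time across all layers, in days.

90.9

With flow normal to the layers, continuity requires the same specific discharge q through every layer.
Σ(b_i/K_i) = 7.81/0.0467 + 4.60/2.27 + 6.56/6.29 = 170.3 d.
q = Δh / Σ(b_i/K_i) = 6.85 / 170.3 = 0.04022 m/day.
In each layer the seepage velocity is v_i = q/n_i, so the layer transit time is t_i = b_i·n_i / q:
  layer 1 (silt): t_1 = 7.81 × 0.17 / 0.04022 = 33.01 d
  layer 2 (weathered basalt): t_2 = 4.60 × 0.15 / 0.04022 = 17.16 d
  layer 3 (medium sand): t_3 = 6.56 × 0.25 / 0.04022 = 40.77 d
Total t = Σ t_i = 90.94 days.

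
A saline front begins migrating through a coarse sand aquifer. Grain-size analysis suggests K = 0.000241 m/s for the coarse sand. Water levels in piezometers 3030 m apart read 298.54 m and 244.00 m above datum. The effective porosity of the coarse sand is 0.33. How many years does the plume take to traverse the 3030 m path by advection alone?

7.30

Convert K: 0.000241 m/s × 86400 = 20.82 m/day.
Hydraulic gradient i = (298.54 − 244.00) / 3030 = 54.54 / 3030 = 0.01800.
Darcy flux q = K · i = 20.82 × 0.01800 = 0.3748 m/day.
Seepage velocity v = q / n_e = 0.3748 / 0.33 = 1.136 m/day.
Travel time t = L / v = 3030 / 1.136 = 2668 days = 7.304 years.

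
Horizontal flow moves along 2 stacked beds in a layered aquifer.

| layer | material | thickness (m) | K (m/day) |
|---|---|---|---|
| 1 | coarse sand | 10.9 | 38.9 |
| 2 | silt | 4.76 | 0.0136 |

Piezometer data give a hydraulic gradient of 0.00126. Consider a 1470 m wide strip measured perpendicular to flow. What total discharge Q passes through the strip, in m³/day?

Flow is parallel to layering, so each bed carries its own Darcy discharge and the transmissivities add.
Σ(K_i·b_i) = 38.9×10.9 + 0.0136×4.76 = 424.1 m²/day.
Hydraulic gradient i = 0.00126.
Q = Σ(K_i·b_i) · W · i = 424.1 × 1470 × 0.001260 = 785.5 m³/day.

785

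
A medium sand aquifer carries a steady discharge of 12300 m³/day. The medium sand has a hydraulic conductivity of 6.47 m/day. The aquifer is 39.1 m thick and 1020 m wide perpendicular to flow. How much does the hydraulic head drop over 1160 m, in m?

Cross-sectional area A = 1020 × 39.1 = 39882 m².
From Q = K·A·i, i = Q / (K·A) = 12300 / (6.470 × 39882) = 0.04767.
Head loss Δh = i · L = 0.04767 × 1160 = 55.29 m.

55.3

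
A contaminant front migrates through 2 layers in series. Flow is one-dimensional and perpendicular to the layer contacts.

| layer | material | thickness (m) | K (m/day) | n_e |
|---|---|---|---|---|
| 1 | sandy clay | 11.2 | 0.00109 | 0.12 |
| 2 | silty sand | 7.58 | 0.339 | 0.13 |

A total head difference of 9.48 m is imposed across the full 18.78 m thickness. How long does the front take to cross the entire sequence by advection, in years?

6.93

With flow normal to the layers, continuity requires the same specific discharge q through every layer.
Σ(b_i/K_i) = 11.2/0.00109 + 7.58/0.339 = 10298 d.
q = Δh / Σ(b_i/K_i) = 9.48 / 10298 = 0.0009206 m/day.
In each layer the seepage velocity is v_i = q/n_i, so the layer transit time is t_i = b_i·n_i / q:
  layer 1 (sandy clay): t_1 = 11.2 × 0.12 / 0.0009206 = 1460 d
  layer 2 (silty sand): t_2 = 7.58 × 0.13 / 0.0009206 = 1070 d
Total t = Σ t_i = 2530 days = 6.928 years.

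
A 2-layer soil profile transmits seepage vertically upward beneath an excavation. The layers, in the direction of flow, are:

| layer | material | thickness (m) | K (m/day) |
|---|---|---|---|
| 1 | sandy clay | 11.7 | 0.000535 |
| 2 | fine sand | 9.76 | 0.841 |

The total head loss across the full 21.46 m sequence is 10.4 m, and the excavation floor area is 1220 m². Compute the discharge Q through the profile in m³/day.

Flow is perpendicular to layering, so the layers act in series and the equivalent K is the thickness-weighted harmonic mean.
Total thickness L = 11.7 + 9.76 = 21.46 m.
Σ(b_i/K_i) = 11.7/0.000535 + 9.76/0.841 = 21881 d.
K_eq = L / Σ(b_i/K_i) = 21.46 / 21881 = 0.0009808 m/day.
Q = K_eq · A · (Δh/L) = 0.0009808 × 1220 × (10.4/21.46) = 0.5799 m³/day.

0.580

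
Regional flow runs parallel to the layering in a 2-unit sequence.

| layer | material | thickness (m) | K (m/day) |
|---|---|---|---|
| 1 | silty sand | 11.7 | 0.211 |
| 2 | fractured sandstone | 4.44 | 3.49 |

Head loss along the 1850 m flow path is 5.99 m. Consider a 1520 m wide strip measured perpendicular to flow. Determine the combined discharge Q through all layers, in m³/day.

Flow is parallel to layering, so each bed carries its own Darcy discharge and the transmissivities add.
Σ(K_i·b_i) = 0.211×11.7 + 3.49×4.44 = 17.96 m²/day.
Hydraulic gradient i = Δh / L = 5.99 / 1850 = 0.003238.
Q = Σ(K_i·b_i) · W · i = 17.96 × 1520 × 0.003238 = 88.41 m³/day.

88.4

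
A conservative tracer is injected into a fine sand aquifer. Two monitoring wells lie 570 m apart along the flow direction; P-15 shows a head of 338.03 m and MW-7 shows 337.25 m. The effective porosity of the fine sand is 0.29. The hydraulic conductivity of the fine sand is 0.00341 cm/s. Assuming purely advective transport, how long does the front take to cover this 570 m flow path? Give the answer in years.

Convert K: 0.00341 cm/s × 864 = 2.946 m/day.
Hydraulic gradient i = (338.03 − 337.25) / 570 = 0.78 / 570 = 0.001368.
Darcy flux q = K · i = 2.946 × 0.001368 = 0.004032 m/day.
Seepage velocity v = q / n_e = 0.004032 / 0.29 = 0.01390 m/day.
Travel time t = L / v = 570 / 0.01390 = 41000 days = 112.3 years.

112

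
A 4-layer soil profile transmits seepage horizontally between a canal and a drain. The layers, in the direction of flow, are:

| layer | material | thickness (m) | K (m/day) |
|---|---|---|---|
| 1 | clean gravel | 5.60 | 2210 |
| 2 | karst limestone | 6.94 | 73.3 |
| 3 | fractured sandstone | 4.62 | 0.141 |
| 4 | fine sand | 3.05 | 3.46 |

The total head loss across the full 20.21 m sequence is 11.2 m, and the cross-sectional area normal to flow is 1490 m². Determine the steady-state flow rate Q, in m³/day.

495

Flow is perpendicular to layering, so the layers act in series and the equivalent K is the thickness-weighted harmonic mean.
Total thickness L = 5.60 + 6.94 + 4.62 + 3.05 = 20.21 m.
Σ(b_i/K_i) = 5.60/2210 + 6.94/73.3 + 4.62/0.141 + 3.05/3.46 = 33.74 d.
K_eq = L / Σ(b_i/K_i) = 20.21 / 33.74 = 0.5989 m/day.
Q = K_eq · A · (Δh/L) = 0.5989 × 1490 × (11.2/20.21) = 494.5 m³/day.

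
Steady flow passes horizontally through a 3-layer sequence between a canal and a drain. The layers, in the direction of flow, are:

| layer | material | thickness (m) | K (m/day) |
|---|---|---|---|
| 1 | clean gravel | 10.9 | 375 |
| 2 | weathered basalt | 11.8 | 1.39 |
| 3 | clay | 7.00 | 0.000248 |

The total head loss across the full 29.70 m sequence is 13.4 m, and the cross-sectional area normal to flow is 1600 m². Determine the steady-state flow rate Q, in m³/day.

Flow is perpendicular to layering, so the layers act in series and the equivalent K is the thickness-weighted harmonic mean.
Total thickness L = 10.9 + 11.8 + 7.00 = 29.70 m.
Σ(b_i/K_i) = 10.9/375 + 11.8/1.39 + 7.00/0.000248 = 28234 d.
K_eq = L / Σ(b_i/K_i) = 29.70 / 28234 = 0.001052 m/day.
Q = K_eq · A · (Δh/L) = 0.001052 × 1600 × (13.4/29.70) = 0.7594 m³/day.

0.759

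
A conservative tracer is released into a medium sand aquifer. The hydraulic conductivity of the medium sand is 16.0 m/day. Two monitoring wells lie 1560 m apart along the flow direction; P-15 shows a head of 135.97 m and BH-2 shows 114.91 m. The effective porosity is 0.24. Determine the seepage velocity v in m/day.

0.900

Hydraulic gradient i = (135.97 − 114.91) / 1560 = 21.06 / 1560 = 0.01350.
Darcy flux q = K · i = 16.00 × 0.01350 = 0.2160 m/day.
Seepage velocity v = q / n_e = 0.2160 / 0.24 = 0.9000 m/day.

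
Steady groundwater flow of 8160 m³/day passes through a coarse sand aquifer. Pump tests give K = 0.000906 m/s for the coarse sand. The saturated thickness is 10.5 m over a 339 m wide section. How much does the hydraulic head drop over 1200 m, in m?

35.1

Convert K: 0.000906 m/s × 86400 = 78.28 m/day.
Cross-sectional area A = 339 × 10.5 = 3560 m².
From Q = K·A·i, i = Q / (K·A) = 8160 / (78.28 × 3560) = 0.02929.
Head loss Δh = i · L = 0.02929 × 1200 = 35.14 m.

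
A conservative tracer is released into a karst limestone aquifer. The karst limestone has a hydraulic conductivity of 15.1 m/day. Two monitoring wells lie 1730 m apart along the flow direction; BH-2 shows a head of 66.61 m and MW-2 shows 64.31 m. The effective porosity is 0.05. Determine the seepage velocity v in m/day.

0.402

Hydraulic gradient i = (66.61 − 64.31) / 1730 = 2.3 / 1730 = 0.001329.
Darcy flux q = K · i = 15.10 × 0.001329 = 0.02008 m/day.
Seepage velocity v = q / n_e = 0.02008 / 0.05 = 0.4015 m/day.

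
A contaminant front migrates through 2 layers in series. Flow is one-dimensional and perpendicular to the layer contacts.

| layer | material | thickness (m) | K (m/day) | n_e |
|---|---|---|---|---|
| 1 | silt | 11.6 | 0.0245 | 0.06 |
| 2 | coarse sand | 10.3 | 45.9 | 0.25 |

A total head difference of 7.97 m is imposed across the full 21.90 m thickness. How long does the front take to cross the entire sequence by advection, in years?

With flow normal to the layers, continuity requires the same specific discharge q through every layer.
Σ(b_i/K_i) = 11.6/0.0245 + 10.3/45.9 = 473.7 d.
q = Δh / Σ(b_i/K_i) = 7.97 / 473.7 = 0.01683 m/day.
In each layer the seepage velocity is v_i = q/n_i, so the layer transit time is t_i = b_i·n_i / q:
  layer 1 (silt): t_1 = 11.6 × 0.06 / 0.01683 = 41.37 d
  layer 2 (coarse sand): t_2 = 10.3 × 0.25 / 0.01683 = 153.0 d
Total t = Σ t_i = 194.4 days = 0.5323 years.

0.532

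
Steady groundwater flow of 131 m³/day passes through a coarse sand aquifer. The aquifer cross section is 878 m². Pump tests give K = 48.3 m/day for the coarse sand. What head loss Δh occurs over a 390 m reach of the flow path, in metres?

From Q = K·A·i, i = Q / (K·A) = 131 / (48.30 × 878.0) = 0.003089.
Head loss Δh = i · L = 0.003089 × 390 = 1.205 m.

1.20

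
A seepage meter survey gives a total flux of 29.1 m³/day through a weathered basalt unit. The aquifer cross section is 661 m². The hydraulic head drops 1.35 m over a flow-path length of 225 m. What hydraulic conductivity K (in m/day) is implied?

Hydraulic gradient i = Δh / L = 1.35 / 225 = 0.006000.
From Q = K·A·i, K = Q / (A·i) = 29.1 / (661.0 × 0.006000) = 7.337 m/day.

7.34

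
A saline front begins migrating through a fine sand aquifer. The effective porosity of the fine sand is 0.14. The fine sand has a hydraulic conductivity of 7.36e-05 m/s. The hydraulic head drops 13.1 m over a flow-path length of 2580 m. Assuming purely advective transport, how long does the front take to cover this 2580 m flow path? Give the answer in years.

30.6

Convert K: 7.36e-05 m/s × 86400 = 6.359 m/day.
Hydraulic gradient i = Δh / L = 13.1 / 2580 = 0.005078.
Darcy flux q = K · i = 6.359 × 0.005078 = 0.03229 m/day.
Seepage velocity v = q / n_e = 0.03229 / 0.14 = 0.2306 m/day.
Travel time t = L / v = 2580 / 0.2306 = 11187 days = 30.63 years.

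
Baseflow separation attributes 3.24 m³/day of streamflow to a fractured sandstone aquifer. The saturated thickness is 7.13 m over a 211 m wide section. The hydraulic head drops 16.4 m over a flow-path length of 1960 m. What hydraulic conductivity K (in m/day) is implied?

0.257

Cross-sectional area A = 211 × 7.13 = 1504 m².
Hydraulic gradient i = Δh / L = 16.4 / 1960 = 0.008367.
From Q = K·A·i, K = Q / (A·i) = 3.24 / (1504 × 0.008367) = 0.2574 m/day.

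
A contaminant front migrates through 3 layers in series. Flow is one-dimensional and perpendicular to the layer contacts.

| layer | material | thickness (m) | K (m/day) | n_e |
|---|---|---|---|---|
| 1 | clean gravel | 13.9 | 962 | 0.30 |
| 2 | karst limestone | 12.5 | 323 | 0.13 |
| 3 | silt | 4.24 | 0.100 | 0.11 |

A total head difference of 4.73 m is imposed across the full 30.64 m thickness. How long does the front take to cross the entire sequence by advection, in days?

56.2

With flow normal to the layers, continuity requires the same specific discharge q through every layer.
Σ(b_i/K_i) = 13.9/962 + 12.5/323 + 4.24/0.100 = 42.45 d.
q = Δh / Σ(b_i/K_i) = 4.73 / 42.45 = 0.1114 m/day.
In each layer the seepage velocity is v_i = q/n_i, so the layer transit time is t_i = b_i·n_i / q:
  layer 1 (clean gravel): t_1 = 13.9 × 0.30 / 0.1114 = 37.43 d
  layer 2 (karst limestone): t_2 = 12.5 × 0.13 / 0.1114 = 14.58 d
  layer 3 (silt): t_3 = 4.24 × 0.11 / 0.1114 = 4.186 d
Total t = Σ t_i = 56.20 days.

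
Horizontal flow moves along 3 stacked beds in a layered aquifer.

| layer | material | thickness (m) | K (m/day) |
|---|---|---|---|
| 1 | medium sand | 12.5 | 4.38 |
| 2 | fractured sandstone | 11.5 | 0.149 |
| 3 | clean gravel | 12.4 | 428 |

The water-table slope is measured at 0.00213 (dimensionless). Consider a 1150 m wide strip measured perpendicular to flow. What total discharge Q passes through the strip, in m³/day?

13100

Flow is parallel to layering, so each bed carries its own Darcy discharge and the transmissivities add.
Σ(K_i·b_i) = 4.38×12.5 + 0.149×11.5 + 428×12.4 = 5364 m²/day.
Hydraulic gradient i = 0.00213.
Q = Σ(K_i·b_i) · W · i = 5364 × 1150 × 0.002130 = 13138 m³/day.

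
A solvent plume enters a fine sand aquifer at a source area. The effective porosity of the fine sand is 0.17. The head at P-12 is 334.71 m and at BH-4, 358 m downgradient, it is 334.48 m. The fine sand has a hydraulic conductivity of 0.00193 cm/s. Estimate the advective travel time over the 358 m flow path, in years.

Convert K: 0.00193 cm/s × 864 = 1.668 m/day.
Hydraulic gradient i = (334.71 − 334.48) / 358 = 0.23 / 358 = 0.0006425.
Darcy flux q = K · i = 1.668 × 0.0006425 = 0.001071 m/day.
Seepage velocity v = q / n_e = 0.001071 / 0.17 = 0.006302 m/day.
Travel time t = L / v = 358 / 0.006302 = 56809 days = 155.5 years.

156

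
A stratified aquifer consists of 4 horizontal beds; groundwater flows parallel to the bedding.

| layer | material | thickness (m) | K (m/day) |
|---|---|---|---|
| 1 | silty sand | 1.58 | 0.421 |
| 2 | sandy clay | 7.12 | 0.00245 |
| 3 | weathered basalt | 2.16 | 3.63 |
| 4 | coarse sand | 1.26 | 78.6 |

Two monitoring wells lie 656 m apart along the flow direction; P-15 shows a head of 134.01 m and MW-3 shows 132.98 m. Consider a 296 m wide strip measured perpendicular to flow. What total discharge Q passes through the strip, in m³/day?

50.0

Flow is parallel to layering, so each bed carries its own Darcy discharge and the transmissivities add.
Σ(K_i·b_i) = 0.421×1.58 + 0.00245×7.12 + 3.63×2.16 + 78.6×1.26 = 107.6 m²/day.
Hydraulic gradient i = (134.01 − 132.98) / 656 = 1.03 / 656 = 0.001570.
Q = Σ(K_i·b_i) · W · i = 107.6 × 296 × 0.001570 = 49.99 m³/day.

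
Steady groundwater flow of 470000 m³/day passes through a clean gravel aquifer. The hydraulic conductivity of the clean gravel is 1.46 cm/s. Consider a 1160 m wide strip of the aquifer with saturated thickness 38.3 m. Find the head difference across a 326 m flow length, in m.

2.73

Convert K: 1.46 cm/s × 864 = 1261 m/day.
Cross-sectional area A = 1160 × 38.3 = 44428 m².
From Q = K·A·i, i = Q / (K·A) = 470000 / (1261 × 44428) = 0.008386.
Head loss Δh = i · L = 0.008386 × 326 = 2.734 m.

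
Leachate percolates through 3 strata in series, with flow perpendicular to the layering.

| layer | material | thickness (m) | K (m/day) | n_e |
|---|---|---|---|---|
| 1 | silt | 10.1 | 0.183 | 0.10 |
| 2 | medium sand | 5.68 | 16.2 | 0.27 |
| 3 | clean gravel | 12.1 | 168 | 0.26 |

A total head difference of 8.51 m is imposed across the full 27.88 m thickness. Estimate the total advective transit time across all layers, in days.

37.2

With flow normal to the layers, continuity requires the same specific discharge q through every layer.
Σ(b_i/K_i) = 10.1/0.183 + 5.68/16.2 + 12.1/168 = 55.61 d.
q = Δh / Σ(b_i/K_i) = 8.51 / 55.61 = 0.1530 m/day.
In each layer the seepage velocity is v_i = q/n_i, so the layer transit time is t_i = b_i·n_i / q:
  layer 1 (silt): t_1 = 10.1 × 0.10 / 0.1530 = 6.600 d
  layer 2 (medium sand): t_2 = 5.68 × 0.27 / 0.1530 = 10.02 d
  layer 3 (clean gravel): t_3 = 12.1 × 0.26 / 0.1530 = 20.56 d
Total t = Σ t_i = 37.18 days.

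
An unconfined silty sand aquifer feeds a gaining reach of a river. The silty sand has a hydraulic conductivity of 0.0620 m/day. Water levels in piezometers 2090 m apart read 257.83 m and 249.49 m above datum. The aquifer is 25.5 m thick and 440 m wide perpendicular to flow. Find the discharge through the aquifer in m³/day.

Cross-sectional area A = 440 × 25.5 = 11220 m².
Hydraulic gradient i = (257.83 − 249.49) / 2090 = 8.34 / 2090 = 0.003990.
Darcy's law: Q = K · A · i = 0.06200 × 11220 × 0.003990 = 2.776 m³/day.

2.78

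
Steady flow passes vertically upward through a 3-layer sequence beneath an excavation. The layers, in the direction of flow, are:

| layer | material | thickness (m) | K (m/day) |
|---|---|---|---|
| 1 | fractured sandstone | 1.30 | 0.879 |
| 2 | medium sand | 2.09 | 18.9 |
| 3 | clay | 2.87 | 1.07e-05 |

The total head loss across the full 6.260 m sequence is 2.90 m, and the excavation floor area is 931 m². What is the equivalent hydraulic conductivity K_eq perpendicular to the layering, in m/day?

2.33e-05

Flow is perpendicular to layering, so the layers act in series and the equivalent K is the thickness-weighted harmonic mean.
Total thickness L = 1.30 + 2.09 + 2.87 = 6.260 m.
Σ(b_i/K_i) = 1.30/0.879 + 2.09/18.9 + 2.87/1.07e-05 = 2.682e+05 d.
K_eq = L / Σ(b_i/K_i) = 6.260 / 2.682e+05 = 2.334e-05 m/day.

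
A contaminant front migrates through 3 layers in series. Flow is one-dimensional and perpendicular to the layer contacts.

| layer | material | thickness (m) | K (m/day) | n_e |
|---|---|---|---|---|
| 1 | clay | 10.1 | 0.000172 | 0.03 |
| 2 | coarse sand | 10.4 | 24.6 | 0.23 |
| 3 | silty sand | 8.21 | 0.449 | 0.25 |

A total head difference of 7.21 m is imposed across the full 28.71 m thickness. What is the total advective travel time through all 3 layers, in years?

106

With flow normal to the layers, continuity requires the same specific discharge q through every layer.
Σ(b_i/K_i) = 10.1/0.000172 + 10.4/24.6 + 8.21/0.449 = 58740 d.
q = Δh / Σ(b_i/K_i) = 7.21 / 58740 = 0.0001227 m/day.
In each layer the seepage velocity is v_i = q/n_i, so the layer transit time is t_i = b_i·n_i / q:
  layer 1 (clay): t_1 = 10.1 × 0.03 / 0.0001227 = 2469 d
  layer 2 (coarse sand): t_2 = 10.4 × 0.23 / 0.0001227 = 19488 d
  layer 3 (silty sand): t_3 = 8.21 × 0.25 / 0.0001227 = 16722 d
Total t = Σ t_i = 38678 days = 105.9 years.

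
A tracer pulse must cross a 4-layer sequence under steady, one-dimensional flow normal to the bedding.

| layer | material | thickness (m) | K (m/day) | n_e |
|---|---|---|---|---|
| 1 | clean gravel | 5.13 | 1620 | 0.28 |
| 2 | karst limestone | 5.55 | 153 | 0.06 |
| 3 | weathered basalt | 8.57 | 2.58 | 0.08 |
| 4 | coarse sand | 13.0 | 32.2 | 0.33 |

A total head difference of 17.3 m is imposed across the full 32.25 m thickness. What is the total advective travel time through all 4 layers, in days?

With flow normal to the layers, continuity requires the same specific discharge q through every layer.
Σ(b_i/K_i) = 5.13/1620 + 5.55/153 + 8.57/2.58 + 13.0/32.2 = 3.765 d.
q = Δh / Σ(b_i/K_i) = 17.3 / 3.765 = 4.595 m/day.
In each layer the seepage velocity is v_i = q/n_i, so the layer transit time is t_i = b_i·n_i / q:
  layer 1 (clean gravel): t_1 = 5.13 × 0.28 / 4.595 = 0.3126 d
  layer 2 (karst limestone): t_2 = 5.55 × 0.06 / 4.595 = 0.07247 d
  layer 3 (weathered basalt): t_3 = 8.57 × 0.08 / 4.595 = 0.1492 d
  layer 4 (coarse sand): t_4 = 13.0 × 0.33 / 4.595 = 0.9336 d
Total t = Σ t_i = 1.468 days.

1.47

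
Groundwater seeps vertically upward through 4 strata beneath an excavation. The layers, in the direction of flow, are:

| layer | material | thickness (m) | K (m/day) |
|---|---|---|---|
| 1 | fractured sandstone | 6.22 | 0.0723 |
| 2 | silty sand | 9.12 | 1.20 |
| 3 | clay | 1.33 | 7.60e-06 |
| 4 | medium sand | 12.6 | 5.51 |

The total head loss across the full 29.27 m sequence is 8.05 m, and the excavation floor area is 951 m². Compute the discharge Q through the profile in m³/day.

Flow is perpendicular to layering, so the layers act in series and the equivalent K is the thickness-weighted harmonic mean.
Total thickness L = 6.22 + 9.12 + 1.33 + 12.6 = 29.27 m.
Σ(b_i/K_i) = 6.22/0.0723 + 9.12/1.20 + 1.33/7.60e-06 + 12.6/5.51 = 1.751e+05 d.
K_eq = L / Σ(b_i/K_i) = 29.27 / 1.751e+05 = 0.0001672 m/day.
Q = K_eq · A · (Δh/L) = 0.0001672 × 951 × (8.05/29.27) = 0.04372 m³/day.

0.0437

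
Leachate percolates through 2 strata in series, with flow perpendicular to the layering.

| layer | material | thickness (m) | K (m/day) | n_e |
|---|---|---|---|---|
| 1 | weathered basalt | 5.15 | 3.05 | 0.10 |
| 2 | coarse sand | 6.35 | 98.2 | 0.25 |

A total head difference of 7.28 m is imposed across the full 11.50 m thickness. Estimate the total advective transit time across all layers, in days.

0.506

With flow normal to the layers, continuity requires the same specific discharge q through every layer.
Σ(b_i/K_i) = 5.15/3.05 + 6.35/98.2 = 1.753 d.
q = Δh / Σ(b_i/K_i) = 7.28 / 1.753 = 4.152 m/day.
In each layer the seepage velocity is v_i = q/n_i, so the layer transit time is t_i = b_i·n_i / q:
  layer 1 (weathered basalt): t_1 = 5.15 × 0.10 / 4.152 = 0.1240 d
  layer 2 (coarse sand): t_2 = 6.35 × 0.25 / 4.152 = 0.3823 d
Total t = Σ t_i = 0.5063 days.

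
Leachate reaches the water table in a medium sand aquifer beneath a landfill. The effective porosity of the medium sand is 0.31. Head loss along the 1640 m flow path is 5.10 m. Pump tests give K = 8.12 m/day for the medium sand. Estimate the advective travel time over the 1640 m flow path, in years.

Hydraulic gradient i = Δh / L = 5.10 / 1640 = 0.003110.
Darcy flux q = K · i = 8.120 × 0.003110 = 0.02525 m/day.
Seepage velocity v = q / n_e = 0.02525 / 0.31 = 0.08146 m/day.
Travel time t = L / v = 1640 / 0.08146 = 20134 days = 55.12 years.

55.1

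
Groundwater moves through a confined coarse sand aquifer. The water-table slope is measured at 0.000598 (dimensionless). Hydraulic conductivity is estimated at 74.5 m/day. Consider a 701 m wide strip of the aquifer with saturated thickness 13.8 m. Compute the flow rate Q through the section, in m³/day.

Cross-sectional area A = 701 × 13.8 = 9674 m².
Hydraulic gradient i = 0.000598.
Darcy's law: Q = K · A · i = 74.50 × 9674 × 0.0005980 = 431.0 m³/day.

431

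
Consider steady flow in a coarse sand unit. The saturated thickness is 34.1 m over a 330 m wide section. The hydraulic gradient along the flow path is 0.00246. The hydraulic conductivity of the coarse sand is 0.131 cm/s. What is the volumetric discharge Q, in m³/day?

Convert K: 0.131 cm/s × 864 = 113.2 m/day.
Cross-sectional area A = 330 × 34.1 = 11253 m².
Hydraulic gradient i = 0.00246.
Darcy's law: Q = K · A · i = 113.2 × 11253 × 0.002460 = 3133 m³/day.

3130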